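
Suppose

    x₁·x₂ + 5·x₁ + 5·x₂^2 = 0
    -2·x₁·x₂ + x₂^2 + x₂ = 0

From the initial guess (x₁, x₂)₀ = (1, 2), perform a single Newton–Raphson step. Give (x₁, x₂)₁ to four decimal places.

(0.6286, 0.8381)

At (1, 2): F = (27.0000, 2.0000).
Jacobian J = [[x₂ + 5, x₁ + 10·x₂], [-2·x₂, -2·x₁ + 2·x₂ + 1]].
At the point, J = [[7.0000, 21.0000], [-4.0000, 3.0000]] (det J = 105.0000).
Solving J·Δ = −F gives Δ = (-0.3714, -1.1619).
Then the next iterate is (x₁, x₂)₁ = (0.6286, 0.8381).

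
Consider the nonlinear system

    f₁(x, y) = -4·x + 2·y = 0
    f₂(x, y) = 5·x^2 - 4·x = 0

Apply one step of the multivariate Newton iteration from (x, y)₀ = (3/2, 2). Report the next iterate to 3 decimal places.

At (3/2, 2): F = (-2.000, 5.250).
Jacobian J = [[-4, 2], [10·x - 4, 0]].
At the point, J = [[-4.000, 2.000], [11.000, 0.000]] (det J = -22.000).
Solving J·Δ = −F gives Δ = (-0.477, 0.045).
Then the next iterate is (x, y)₁ = (1.023, 2.045).

(1.023, 2.045)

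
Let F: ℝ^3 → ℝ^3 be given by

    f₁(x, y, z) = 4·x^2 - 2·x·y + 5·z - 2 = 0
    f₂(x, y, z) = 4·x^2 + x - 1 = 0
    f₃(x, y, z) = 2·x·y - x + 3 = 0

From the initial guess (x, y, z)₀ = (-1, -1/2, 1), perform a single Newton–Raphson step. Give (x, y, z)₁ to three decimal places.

At (-1, -1/2, 1): F = (6.000, 2.000, 5.000).
Jacobian J = [[8·x - 2·y, -2·x, 5], [8·x + 1, 0, 0], [2·y - 1, 2·x, 0]].
At the point, J = [[-7.000, 2.000, 5.000], [-7.000, 0.000, 0.000], [-2.000, -2.000, 0.000]] (det J = 70.000).
Solving J·Δ = −F gives Δ = (0.286, 2.214, -1.686).
Then the next iterate is (x, y, z)₁ = (-0.714, 1.714, -0.686).

(-0.714, 1.714, -0.686)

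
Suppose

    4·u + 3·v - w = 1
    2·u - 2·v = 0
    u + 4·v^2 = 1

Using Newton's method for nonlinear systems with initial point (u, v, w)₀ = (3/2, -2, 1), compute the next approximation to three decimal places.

(-1.133, -1.133, -8.933)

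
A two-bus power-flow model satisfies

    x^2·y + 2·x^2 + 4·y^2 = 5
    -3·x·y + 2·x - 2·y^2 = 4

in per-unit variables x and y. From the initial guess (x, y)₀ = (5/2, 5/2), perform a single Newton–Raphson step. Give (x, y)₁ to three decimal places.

(2.307, 0.832)

At (5/2, 5/2): F = (48.125, -30.250).
Jacobian J = [[2·x·y + 4·x, x^2 + 8·y], [-3·y + 2, -3·x - 4·y]].
At the point, J = [[22.500, 26.250], [-5.500, -17.500]] (det J = -249.375).
Solving J·Δ = −F gives Δ = (-0.193, -1.668).
Then the next iterate is (x, y)₁ = (2.307, 0.832).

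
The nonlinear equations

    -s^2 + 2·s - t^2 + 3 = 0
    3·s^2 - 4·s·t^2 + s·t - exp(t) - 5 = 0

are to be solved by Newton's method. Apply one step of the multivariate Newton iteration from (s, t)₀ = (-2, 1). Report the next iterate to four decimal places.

At (-2, 1): F = (-6.0000, 10.281718).
Jacobian J = [[-2·s + 2, -2·t], [6·s - 4·t^2 + t, -8·s·t + s - exp(t)]].
At the point, J = [[6.0000, -2.0000], [-15.0000, 11.281718]] (det J = 37.690309).
Solving J·Δ = −F gives Δ = (1.2504, 0.7511).
Then the next iterate is (s, t)₁ = (-0.7496, 1.7511).

(-0.7496, 1.7511)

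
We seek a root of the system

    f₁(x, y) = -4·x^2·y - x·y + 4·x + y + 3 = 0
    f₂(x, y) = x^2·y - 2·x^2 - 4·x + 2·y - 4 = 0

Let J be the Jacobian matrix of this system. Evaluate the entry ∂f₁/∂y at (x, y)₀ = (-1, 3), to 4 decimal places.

∂f₁/∂y = -4·x^2 - x + 1.
At (-1, 3) this is -2.0000.

-2.0000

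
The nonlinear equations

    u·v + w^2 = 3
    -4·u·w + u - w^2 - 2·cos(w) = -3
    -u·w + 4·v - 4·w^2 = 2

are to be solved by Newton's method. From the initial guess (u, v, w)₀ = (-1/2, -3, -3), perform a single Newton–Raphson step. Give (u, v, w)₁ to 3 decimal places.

(0.766, 13.641, -3.770)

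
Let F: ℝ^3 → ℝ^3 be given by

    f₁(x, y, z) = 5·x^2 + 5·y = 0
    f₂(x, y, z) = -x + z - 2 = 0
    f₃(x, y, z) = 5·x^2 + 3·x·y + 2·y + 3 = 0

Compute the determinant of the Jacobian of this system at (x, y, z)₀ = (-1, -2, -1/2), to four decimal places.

-90.0000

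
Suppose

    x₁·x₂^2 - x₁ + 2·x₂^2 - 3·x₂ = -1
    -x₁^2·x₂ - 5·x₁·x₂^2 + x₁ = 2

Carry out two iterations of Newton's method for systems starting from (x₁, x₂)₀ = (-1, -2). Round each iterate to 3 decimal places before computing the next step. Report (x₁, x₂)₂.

(44.811, -9.117)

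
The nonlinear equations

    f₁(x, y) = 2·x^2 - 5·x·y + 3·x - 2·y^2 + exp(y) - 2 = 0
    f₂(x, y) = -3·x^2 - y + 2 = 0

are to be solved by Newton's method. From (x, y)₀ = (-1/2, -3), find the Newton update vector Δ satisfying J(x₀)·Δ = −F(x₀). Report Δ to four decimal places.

(-0.5597, 2.5709)

At (-1/2, -3): F = (-28.450213, 4.2500).
Jacobian J = [[4·x - 5·y + 3, -5·x - 4·y + exp(y)], [-6·x, -1]].
At the point, J = [[16.0000, 14.549787], [3.0000, -1.0000]] (det J = -59.649361).
Solving J·Δ = −F gives Δ = (-0.5597, 2.5709).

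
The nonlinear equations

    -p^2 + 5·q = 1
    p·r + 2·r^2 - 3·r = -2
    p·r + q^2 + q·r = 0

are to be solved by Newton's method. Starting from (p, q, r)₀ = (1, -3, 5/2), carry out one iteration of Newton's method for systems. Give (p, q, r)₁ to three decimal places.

(4.203, 1.681, 0.312)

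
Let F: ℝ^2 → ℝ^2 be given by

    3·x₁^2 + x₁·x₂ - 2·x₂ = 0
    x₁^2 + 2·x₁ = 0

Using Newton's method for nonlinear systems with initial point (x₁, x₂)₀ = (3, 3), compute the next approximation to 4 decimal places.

At (3, 3): F = (30.0000, 15.0000).
Jacobian J = [[6·x₁ + x₂, x₁ - 2], [2·x₁ + 2, 0]].
At the point, J = [[21.0000, 1.0000], [8.0000, 0.0000]] (det J = -8.0000).
Solving J·Δ = −F gives Δ = (-1.8750, 9.3750).
Then the next iterate is (x₁, x₂)₁ = (1.1250, 12.3750).

(1.1250, 12.3750)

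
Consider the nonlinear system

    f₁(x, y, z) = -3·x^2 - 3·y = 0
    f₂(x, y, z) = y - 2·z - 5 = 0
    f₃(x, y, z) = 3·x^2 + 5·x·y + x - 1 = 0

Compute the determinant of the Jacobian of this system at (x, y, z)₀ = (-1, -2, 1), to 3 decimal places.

J = [[-6·x, -3, 0], [0, 1, -2], [6·x + 5·y + 1, 5·x, 0]].
At the point, J = [[6.000, -3.000, 0.000], [0.000, 1.000, -2.000], [-15.000, -5.000, 0.000]].
det J = -150.000.

-150.000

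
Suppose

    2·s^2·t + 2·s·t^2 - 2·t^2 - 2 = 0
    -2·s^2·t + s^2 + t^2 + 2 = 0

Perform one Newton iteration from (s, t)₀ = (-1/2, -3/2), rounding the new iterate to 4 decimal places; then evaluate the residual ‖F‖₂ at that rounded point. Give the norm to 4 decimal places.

At (-1/2, -3/2): F = (-9.5000, 5.2500).
Jacobian J = [[4·s·t + 2·t^2, 2·s^2 + 4·s·t - 4·t], [-4·s·t + 2·s, -2·s^2 + 2·t]].
At the point, J = [[7.5000, 9.5000], [-4.0000, -3.5000]] (det J = 11.7500).
Solving J·Δ = −F gives Δ = (1.4149, -0.1170).
Then the next iterate is (s, t)₁ = (0.9149, -1.6170).
Re-evaluating at (0.9149, -1.6170): F = (-5.152014, 8.158725), so ‖F‖₂ = 9.6493.

9.6493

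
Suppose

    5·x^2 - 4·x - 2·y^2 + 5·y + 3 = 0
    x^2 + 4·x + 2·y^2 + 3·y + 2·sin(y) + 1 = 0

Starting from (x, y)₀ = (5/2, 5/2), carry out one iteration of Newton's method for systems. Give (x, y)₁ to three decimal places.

(0.852, 0.428)

At (5/2, 5/2): F = (24.250, 38.44694).
Jacobian J = [[10·x - 4, -4·y + 5], [2·x + 4, 4·y + 2·cos(y) + 3]].
At the point, J = [[21.000, -5.000], [9.000, 11.39771]] (det J = 284.35197).
Solving J·Δ = −F gives Δ = (-1.648, -2.072).
Then the next iterate is (x, y)₁ = (0.852, 0.428).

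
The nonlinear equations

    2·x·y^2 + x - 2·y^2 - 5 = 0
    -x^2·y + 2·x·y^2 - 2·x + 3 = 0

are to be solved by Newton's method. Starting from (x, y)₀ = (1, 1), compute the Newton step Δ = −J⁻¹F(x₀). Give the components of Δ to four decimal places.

At (1, 1): F = (-4.0000, 2.0000).
Jacobian J = [[2·y^2 + 1, 4·x·y - 4·y], [-2·x·y + 2·y^2 - 2, -x^2 + 4·x·y]].
At the point, J = [[3.0000, 0.0000], [-2.0000, 3.0000]] (det J = 9.0000).
Solving J·Δ = −F gives Δ = (1.3333, 0.2222).

(1.3333, 0.2222)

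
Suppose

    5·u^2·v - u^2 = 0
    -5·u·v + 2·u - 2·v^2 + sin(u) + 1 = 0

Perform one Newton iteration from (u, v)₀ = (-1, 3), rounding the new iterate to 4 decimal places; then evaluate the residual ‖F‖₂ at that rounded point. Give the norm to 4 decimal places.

At (-1, 3): F = (14.0000, -4.841471).
Jacobian J = [[10·u·v - 2·u, 5·u^2], [-5·v + cos(u) + 2, -5·u - 4·v]].
At the point, J = [[-28.0000, 5.0000], [-12.459698, -7.0000]] (det J = 258.298488).
Solving J·Δ = −F gives Δ = (0.2857, -1.2002).
Then the next iterate is (u, v)₁ = (-0.7143, 1.7998).
Re-evaluating at (-0.7143, 1.7998): F = (4.081286, -1.134263), so ‖F‖₂ = 4.2360.

4.2360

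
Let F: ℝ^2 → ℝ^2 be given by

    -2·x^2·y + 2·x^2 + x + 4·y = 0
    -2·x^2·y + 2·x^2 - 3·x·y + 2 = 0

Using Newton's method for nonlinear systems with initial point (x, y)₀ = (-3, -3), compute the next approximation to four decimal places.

(-1.8211, -2.8862)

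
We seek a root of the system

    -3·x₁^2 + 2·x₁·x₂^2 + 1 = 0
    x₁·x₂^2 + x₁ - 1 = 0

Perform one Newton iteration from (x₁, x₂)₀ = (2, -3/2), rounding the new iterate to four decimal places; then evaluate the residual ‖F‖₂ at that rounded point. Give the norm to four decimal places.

1.3384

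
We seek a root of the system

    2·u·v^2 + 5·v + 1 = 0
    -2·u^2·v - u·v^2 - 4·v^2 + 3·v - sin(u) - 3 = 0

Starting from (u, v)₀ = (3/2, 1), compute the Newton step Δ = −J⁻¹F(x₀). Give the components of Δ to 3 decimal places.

(-0.161, -0.789)

At (3/2, 1): F = (9.000, -10.99749).
Jacobian J = [[2·v^2, 4·u·v + 5], [-4·u·v - v^2 - cos(u), -2·u^2 - 2·u·v - 8·v + 3]].
At the point, J = [[2.000, 11.000], [-7.07074, -12.500]] (det J = 52.77811).
Solving J·Δ = −F gives Δ = (-0.161, -0.789).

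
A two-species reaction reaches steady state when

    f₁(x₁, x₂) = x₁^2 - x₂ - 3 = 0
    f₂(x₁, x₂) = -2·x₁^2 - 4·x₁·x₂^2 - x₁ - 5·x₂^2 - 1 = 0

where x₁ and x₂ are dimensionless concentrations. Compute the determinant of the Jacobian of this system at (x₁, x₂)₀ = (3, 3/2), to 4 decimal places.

J = [[2·x₁, -1], [-4·x₁ - 4·x₂^2 - 1, -8·x₁·x₂ - 10·x₂]].
At the point, J = [[6.0000, -1.0000], [-22.0000, -51.0000]].
det J = -328.0000.

-328.0000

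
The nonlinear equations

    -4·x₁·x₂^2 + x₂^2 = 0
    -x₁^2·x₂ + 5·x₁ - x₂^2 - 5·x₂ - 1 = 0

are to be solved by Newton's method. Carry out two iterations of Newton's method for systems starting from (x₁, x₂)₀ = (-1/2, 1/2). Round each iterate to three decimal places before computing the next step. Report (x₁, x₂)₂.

(0.720, 0.463)

At (-1/2, 1/2): F = (0.750, -6.375).
Jacobian J = [[-4·x₂^2, -8·x₁·x₂ + 2·x₂], [-2·x₁·x₂ + 5, -x₁^2 - 2·x₂ - 5]].
At the point, J = [[-1.000, 3.000], [5.500, -6.250]] (det J = -10.250).
Solving J·Δ = −F gives Δ = (1.409, 0.220).
Then the next iterate is (x₁, x₂)₁ = (0.909, 0.720).
Round to (0.909, 0.720) and repeat: F = (-1.36650, -1.16832), J = [[-2.07360, -3.79584], [3.69104, -7.26628]].
Δ = (-0.189, -0.257), so (x₁, x₂)₂ = (0.720, 0.463).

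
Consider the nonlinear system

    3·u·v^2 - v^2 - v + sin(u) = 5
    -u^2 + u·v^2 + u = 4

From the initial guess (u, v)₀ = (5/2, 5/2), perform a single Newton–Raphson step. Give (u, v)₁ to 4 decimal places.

At (5/2, 5/2): F = (33.723472, 7.8750).
Jacobian J = [[3·v^2 + cos(u), 6·u·v - 2·v - 1], [-2·u + v^2 + 1, 2·u·v]].
At the point, J = [[17.948856, 31.5000], [2.2500, 12.5000]] (det J = 153.485705).
Solving J·Δ = −F gives Δ = (-1.1303, -0.4266).
Then the next iterate is (u, v)₁ = (1.3697, 2.0734).

(1.3697, 2.0734)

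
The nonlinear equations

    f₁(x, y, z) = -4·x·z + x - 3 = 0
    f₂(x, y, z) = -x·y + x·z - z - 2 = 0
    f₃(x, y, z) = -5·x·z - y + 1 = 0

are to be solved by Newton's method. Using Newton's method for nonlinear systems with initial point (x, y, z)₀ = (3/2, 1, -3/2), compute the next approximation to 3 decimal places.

(-153.000, 196.000, -180.500)

At (3/2, 1, -3/2): F = (7.500, -4.250, 11.250).
Jacobian J = [[-4·z + 1, 0, -4·x], [-y + z, -x, x - 1], [-5·z, -1, -5·x]].
At the point, J = [[7.000, 0.000, -6.000], [-2.500, -1.500, 0.500], [7.500, -1.000, -7.500]] (det J = -0.250).
Solving J·Δ = −F gives Δ = (-154.500, 195.000, -179.000).
Then the next iterate is (x, y, z)₁ = (-153.000, 196.000, -180.500).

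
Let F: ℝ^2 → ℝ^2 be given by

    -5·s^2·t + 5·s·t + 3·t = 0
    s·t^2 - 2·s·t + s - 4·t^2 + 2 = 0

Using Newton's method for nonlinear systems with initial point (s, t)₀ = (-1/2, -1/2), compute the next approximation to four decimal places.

(-0.4237, -0.5085)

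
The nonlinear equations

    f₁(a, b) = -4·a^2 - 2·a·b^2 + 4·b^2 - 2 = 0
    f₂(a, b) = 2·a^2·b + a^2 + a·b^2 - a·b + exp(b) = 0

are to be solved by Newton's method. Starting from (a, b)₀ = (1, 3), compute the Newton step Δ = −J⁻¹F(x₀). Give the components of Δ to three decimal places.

At (1, 3): F = (12.000, 33.08554).
Jacobian J = [[-8·a - 2·b^2, -4·a·b + 8·b], [4·a·b + 2·a + b^2 - b, 2·a^2 + 2·a·b - a + exp(b)]].
At the point, J = [[-26.000, 12.000], [20.000, 27.08554]] (det J = -944.22396).
Solving J·Δ = −F gives Δ = (-0.076, -1.165).

(-0.076, -1.165)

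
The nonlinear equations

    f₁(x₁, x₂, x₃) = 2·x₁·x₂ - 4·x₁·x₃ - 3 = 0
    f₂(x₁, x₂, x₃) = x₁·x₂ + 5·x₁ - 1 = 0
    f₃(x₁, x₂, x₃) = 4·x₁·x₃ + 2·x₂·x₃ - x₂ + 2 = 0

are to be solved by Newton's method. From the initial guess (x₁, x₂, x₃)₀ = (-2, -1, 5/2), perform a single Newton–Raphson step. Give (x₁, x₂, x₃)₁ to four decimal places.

(-0.7500, -3.0000, 0.7500)

At (-2, -1, 5/2): F = (21.0000, -9.0000, -22.0000).
Jacobian J = [[2·x₂ - 4·x₃, 2·x₁, -4·x₁], [x₂ + 5, x₁, 0], [4·x₃, 2·x₃ - 1, 4·x₁ + 2·x₂]].
At the point, J = [[-12.0000, -4.0000, 8.0000], [4.0000, -2.0000, 0.0000], [10.0000, 4.0000, -10.0000]] (det J = -112.0000).
Solving J·Δ = −F gives Δ = (1.2500, -2.0000, -1.7500).
Then the next iterate is (x₁, x₂, x₃)₁ = (-0.7500, -3.0000, 0.7500).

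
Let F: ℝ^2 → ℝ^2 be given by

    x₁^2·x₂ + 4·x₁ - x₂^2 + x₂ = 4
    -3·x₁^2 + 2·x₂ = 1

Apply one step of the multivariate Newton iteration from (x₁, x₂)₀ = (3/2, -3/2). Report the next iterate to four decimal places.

At (3/2, -3/2): F = (-5.1250, -10.7500).
Jacobian J = [[2·x₁·x₂ + 4, x₁^2 - 2·x₂ + 1], [-6·x₁, 2]].
At the point, J = [[-0.5000, 6.2500], [-9.0000, 2.0000]] (det J = 55.2500).
Solving J·Δ = −F gives Δ = (-1.0305, 0.7376).
Then the next iterate is (x₁, x₂)₁ = (0.4695, -0.7624).

(0.4695, -0.7624)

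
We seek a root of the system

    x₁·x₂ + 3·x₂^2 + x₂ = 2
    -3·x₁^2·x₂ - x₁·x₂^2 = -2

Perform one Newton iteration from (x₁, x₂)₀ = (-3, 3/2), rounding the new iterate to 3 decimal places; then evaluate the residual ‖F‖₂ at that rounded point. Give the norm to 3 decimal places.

8.911

At (-3, 3/2): F = (1.750, -31.750).
Jacobian J = [[x₂, x₁ + 6·x₂ + 1], [-6·x₁·x₂ - x₂^2, -3·x₁^2 - 2·x₁·x₂]].
At the point, J = [[1.500, 7.000], [24.750, -18.000]] (det J = -200.250).
Solving J·Δ = −F gives Δ = (0.953, -0.454).
Then the next iterate is (x₁, x₂)₁ = (-2.047, 1.046).
Re-evaluating at (-2.047, 1.046): F = (0.18719, -8.90922), so ‖F‖₂ = 8.911.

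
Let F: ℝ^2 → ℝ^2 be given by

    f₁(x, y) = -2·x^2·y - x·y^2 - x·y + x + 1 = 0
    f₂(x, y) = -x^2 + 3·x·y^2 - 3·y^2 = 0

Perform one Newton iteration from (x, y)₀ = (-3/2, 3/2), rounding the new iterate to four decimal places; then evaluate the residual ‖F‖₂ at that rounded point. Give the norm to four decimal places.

At (-3/2, 3/2): F = (-1.6250, -19.1250).
Jacobian J = [[-4·x·y - y^2 - y + 1, -2·x^2 - 2·x·y - x], [-2·x + 3·y^2, 6·x·y - 6·y]].
At the point, J = [[6.2500, 1.5000], [9.7500, -22.5000]] (det J = -155.2500).
Solving J·Δ = −F gives Δ = (0.4203, -0.6679).
Then the next iterate is (x, y)₁ = (-1.0797, 0.8321).
Re-evaluating at (-1.0797, 0.8321): F = (-0.373752, -5.485645), so ‖F‖₂ = 5.4984.

5.4984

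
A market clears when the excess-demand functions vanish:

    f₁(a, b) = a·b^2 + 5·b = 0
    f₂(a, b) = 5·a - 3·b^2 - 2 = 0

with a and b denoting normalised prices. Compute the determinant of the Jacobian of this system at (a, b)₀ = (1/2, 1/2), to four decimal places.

J = [[b^2, 2·a·b + 5], [5, -6·b]].
At the point, J = [[0.2500, 5.5000], [5.0000, -3.0000]].
det J = -28.2500.

-28.2500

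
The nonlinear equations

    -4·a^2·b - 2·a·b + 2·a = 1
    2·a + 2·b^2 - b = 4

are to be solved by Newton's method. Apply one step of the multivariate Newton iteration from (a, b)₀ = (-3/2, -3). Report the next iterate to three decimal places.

(-1.239, -1.883)

At (-3/2, -3): F = (14.000, 14.000).
Jacobian J = [[-8·a·b - 2·b + 2, -4·a^2 - 2·a], [2, 4·b - 1]].
At the point, J = [[-28.000, -6.000], [2.000, -13.000]] (det J = 376.000).
Solving J·Δ = −F gives Δ = (0.261, 1.117).
Then the next iterate is (a, b)₁ = (-1.239, -1.883).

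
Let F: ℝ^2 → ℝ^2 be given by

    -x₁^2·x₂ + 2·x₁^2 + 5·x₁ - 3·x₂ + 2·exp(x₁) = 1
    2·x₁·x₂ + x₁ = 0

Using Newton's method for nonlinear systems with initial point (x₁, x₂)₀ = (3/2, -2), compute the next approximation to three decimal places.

(0.409, -1.591)

At (3/2, -2): F = (30.46338, -4.500).
Jacobian J = [[-2·x₁·x₂ + 4·x₁ + 2·exp(x₁) + 5, -x₁^2 - 3], [2·x₂ + 1, 2·x₁]].
At the point, J = [[25.96338, -5.250], [-3.000, 3.000]] (det J = 62.14013).
Solving J·Δ = −F gives Δ = (-1.091, 0.409).
Then the next iterate is (x₁, x₂)₁ = (0.409, -1.591).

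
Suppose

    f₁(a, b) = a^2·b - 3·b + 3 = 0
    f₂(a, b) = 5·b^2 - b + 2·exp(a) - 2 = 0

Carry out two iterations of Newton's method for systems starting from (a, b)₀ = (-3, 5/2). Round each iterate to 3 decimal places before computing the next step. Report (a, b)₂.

At (-3, 5/2): F = (18.000, 26.84957).
Jacobian J = [[2·a·b, a^2 - 3], [2·exp(a), 10·b - 1]].
At the point, J = [[-15.000, 6.000], [0.09957, 24.000]] (det J = -360.59744).
Solving J·Δ = −F gives Δ = (0.751, -1.122).
Then the next iterate is (a, b)₁ = (-2.249, 1.378).
Round to (-2.249, 1.378) and repeat: F = (5.83593, 6.32743), J = [[-6.19824, 2.05800], [0.21101, 12.780]].
Δ = (0.773, -0.508), so (a, b)₂ = (-1.476, 0.870).

(-1.476, 0.870)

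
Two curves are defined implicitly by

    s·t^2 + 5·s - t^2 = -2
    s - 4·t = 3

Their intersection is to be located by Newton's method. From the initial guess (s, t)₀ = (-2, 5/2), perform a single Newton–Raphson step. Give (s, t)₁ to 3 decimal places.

At (-2, 5/2): F = (-26.750, -15.000).
Jacobian J = [[t^2 + 5, 2·s·t - 2·t], [1, -4]].
At the point, J = [[11.250, -15.000], [1.000, -4.000]] (det J = -30.000).
Solving J·Δ = −F gives Δ = (-3.933, -4.733).
Then the next iterate is (s, t)₁ = (-5.933, -2.233).

(-5.933, -2.233)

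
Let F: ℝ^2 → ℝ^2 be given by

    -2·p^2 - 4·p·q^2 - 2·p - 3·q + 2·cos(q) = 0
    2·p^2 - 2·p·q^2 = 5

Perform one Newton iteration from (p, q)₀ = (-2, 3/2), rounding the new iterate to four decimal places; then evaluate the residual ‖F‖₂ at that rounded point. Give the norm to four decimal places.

At (-2, 3/2): F = (9.641474, 12.0000).
Jacobian J = [[-4·p - 4·q^2 - 2, -8·p·q - 2·sin(q) - 3], [4·p - 2·q^2, -4·p·q]].
At the point, J = [[-3.0000, 19.005010], [-12.5000, 12.0000]] (det J = 201.562625).
Solving J·Δ = −F gives Δ = (0.5575, -0.4193).
Then the next iterate is (p, q)₁ = (-1.4425, 1.0807).
Re-evaluating at (-1.4425, 1.0807): F = (3.161564, 2.531040), so ‖F‖₂ = 4.0499.

4.0499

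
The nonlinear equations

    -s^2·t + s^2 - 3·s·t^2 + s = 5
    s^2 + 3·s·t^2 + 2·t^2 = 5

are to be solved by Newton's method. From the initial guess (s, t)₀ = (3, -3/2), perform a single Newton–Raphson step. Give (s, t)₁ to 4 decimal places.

At (3, -3/2): F = (0.2500, 28.7500).
Jacobian J = [[-2·s·t + 2·s - 3·t^2 + 1, -s^2 - 6·s·t], [2·s + 3·t^2, 6·s·t + 4·t]].
At the point, J = [[9.2500, 18.0000], [12.7500, -33.0000]] (det J = -534.7500).
Solving J·Δ = −F gives Δ = (-0.9832, 0.4914).
Then the next iterate is (s, t)₁ = (2.0168, -1.0086).

(2.0168, -1.0086)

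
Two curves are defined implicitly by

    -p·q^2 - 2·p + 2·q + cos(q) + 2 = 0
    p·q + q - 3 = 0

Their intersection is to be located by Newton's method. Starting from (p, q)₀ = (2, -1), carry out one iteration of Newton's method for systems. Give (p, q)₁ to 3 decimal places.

(13.429, 4.810)

At (2, -1): F = (-5.45970, -6.000).
Jacobian J = [[-q^2 - 2, -2·p·q - sin(q) + 2], [q, p + 1]].
At the point, J = [[-3.000, 6.84147], [-1.000, 3.000]] (det J = -2.15853).
Solving J·Δ = −F gives Δ = (11.429, 5.810).
Then the next iterate is (p, q)₁ = (13.429, 4.810).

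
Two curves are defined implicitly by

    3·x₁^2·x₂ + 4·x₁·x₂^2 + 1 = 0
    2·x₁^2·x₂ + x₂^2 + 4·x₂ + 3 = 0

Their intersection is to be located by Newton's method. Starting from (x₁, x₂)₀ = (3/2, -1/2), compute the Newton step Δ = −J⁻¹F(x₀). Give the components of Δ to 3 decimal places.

(-0.242, 0.036)

At (3/2, -1/2): F = (-0.875, -1.000).
Jacobian J = [[6·x₁·x₂ + 4·x₂^2, 3·x₁^2 + 8·x₁·x₂], [4·x₁·x₂, 2·x₁^2 + 2·x₂ + 4]].
At the point, J = [[-3.500, 0.750], [-3.000, 7.500]] (det J = -24.000).
Solving J·Δ = −F gives Δ = (-0.242, 0.036).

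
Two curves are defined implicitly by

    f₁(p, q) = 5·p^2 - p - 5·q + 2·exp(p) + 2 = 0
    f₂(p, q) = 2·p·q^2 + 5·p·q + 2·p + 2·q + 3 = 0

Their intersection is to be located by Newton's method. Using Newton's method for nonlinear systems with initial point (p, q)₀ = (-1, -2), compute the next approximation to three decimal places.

(0.728, -1.800)

At (-1, -2): F = (18.73576, -1.000).
Jacobian J = [[10·p + 2·exp(p) - 1, -5], [2·q^2 + 5·q + 2, 4·p·q + 5·p + 2]].
At the point, J = [[-10.26424, -5.000], [0.000, 5.000]] (det J = -51.32121).
Solving J·Δ = −F gives Δ = (1.728, 0.200).
Then the next iterate is (p, q)₁ = (0.728, -1.800).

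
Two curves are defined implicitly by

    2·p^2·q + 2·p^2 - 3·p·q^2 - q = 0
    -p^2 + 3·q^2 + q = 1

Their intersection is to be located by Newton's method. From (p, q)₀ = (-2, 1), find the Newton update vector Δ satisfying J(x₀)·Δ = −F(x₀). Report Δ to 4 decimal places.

(0.7943, -0.3110)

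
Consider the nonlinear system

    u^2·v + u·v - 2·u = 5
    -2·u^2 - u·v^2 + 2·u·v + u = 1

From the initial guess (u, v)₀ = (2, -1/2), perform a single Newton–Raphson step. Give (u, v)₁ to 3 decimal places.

At (2, -1/2): F = (-12.000, -9.500).
Jacobian J = [[2·u·v + v - 2, u^2 + u], [-4·u - v^2 + 2·v + 1, -2·u·v + 2·u]].
At the point, J = [[-4.500, 6.000], [-8.250, 6.000]] (det J = 22.500).
Solving J·Δ = −F gives Δ = (0.667, 2.500).
Then the next iterate is (u, v)₁ = (2.667, 2.000).

(2.667, 2.000)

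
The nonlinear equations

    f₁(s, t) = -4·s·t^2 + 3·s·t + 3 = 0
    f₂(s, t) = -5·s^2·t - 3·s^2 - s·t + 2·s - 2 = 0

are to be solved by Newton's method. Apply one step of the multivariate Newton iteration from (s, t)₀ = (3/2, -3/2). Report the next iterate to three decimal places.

At (3/2, -3/2): F = (-17.250, 13.375).
Jacobian J = [[-4·t^2 + 3·t, -8·s·t + 3·s], [-10·s·t - 6·s - t + 2, -5·s^2 - s]].
At the point, J = [[-13.500, 22.500], [17.000, -12.750]] (det J = -210.375).
Solving J·Δ = −F gives Δ = (-0.385, 0.536).
Then the next iterate is (s, t)₁ = (1.115, -0.964).

(1.115, -0.964)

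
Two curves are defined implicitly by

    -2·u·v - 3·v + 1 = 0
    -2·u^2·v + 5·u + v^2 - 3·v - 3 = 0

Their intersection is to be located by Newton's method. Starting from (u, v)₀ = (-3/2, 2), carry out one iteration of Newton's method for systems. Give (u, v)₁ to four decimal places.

At (-3/2, 2): F = (1.0000, -21.5000).
Jacobian J = [[-2·v, -2·u - 3], [-4·u·v + 5, -2·u^2 + 2·v - 3]].
At the point, J = [[-4.0000, 0.0000], [17.0000, -3.5000]] (det J = 14.0000).
Solving J·Δ = −F gives Δ = (0.2500, -4.9286).
Then the next iterate is (u, v)₁ = (-1.2500, -2.9286).

(-1.2500, -2.9286)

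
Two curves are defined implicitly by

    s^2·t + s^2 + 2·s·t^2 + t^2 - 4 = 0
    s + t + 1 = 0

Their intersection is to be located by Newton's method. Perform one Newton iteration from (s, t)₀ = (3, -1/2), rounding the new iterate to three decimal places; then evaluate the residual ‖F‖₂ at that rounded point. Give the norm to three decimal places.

446.370

At (3, -1/2): F = (2.250, 3.500).
Jacobian J = [[2·s·t + 2·s + 2·t^2, s^2 + 4·s·t + 2·t], [1, 1]].
At the point, J = [[3.500, 2.000], [1.000, 1.000]] (det J = 1.500).
Solving J·Δ = −F gives Δ = (3.167, -6.667).
Then the next iterate is (s, t)₁ = (6.167, -7.167).
Re-evaluating at (6.167, -7.167): F = (446.37010, 0.000), so ‖F‖₂ = 446.370.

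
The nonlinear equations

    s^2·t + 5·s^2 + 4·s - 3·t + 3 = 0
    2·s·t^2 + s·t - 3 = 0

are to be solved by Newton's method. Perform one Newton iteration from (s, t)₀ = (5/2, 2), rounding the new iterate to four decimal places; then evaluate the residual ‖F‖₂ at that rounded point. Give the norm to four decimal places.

At (5/2, 2): F = (50.7500, 22.0000).
Jacobian J = [[2·s·t + 10·s + 4, s^2 - 3], [2·t^2 + t, 4·s·t + s]].
At the point, J = [[39.0000, 3.2500], [10.0000, 22.5000]] (det J = 845.0000).
Solving J·Δ = −F gives Δ = (-1.2667, -0.4148).
Then the next iterate is (s, t)₁ = (1.2333, 1.5852).
Re-evaluating at (1.2333, 1.5852): F = (13.193879, 5.153245), so ‖F‖₂ = 14.1645.

14.1645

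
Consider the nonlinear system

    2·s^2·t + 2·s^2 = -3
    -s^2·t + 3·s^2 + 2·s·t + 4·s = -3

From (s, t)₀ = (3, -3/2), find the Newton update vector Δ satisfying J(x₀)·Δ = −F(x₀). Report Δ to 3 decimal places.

(-1.685, -0.228)

At (3, -3/2): F = (-6.000, 46.500).
Jacobian J = [[4·s·t + 4·s, 2·s^2], [-2·s·t + 6·s + 2·t + 4, -s^2 + 2·s]].
At the point, J = [[-6.000, 18.000], [28.000, -3.000]] (det J = -486.000).
Solving J·Δ = −F gives Δ = (-1.685, -0.228).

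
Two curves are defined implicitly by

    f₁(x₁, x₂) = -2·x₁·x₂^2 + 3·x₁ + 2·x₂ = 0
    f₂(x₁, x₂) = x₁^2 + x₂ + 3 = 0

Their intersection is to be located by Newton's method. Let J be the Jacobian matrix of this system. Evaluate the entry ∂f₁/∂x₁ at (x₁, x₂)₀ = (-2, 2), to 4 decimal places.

-5.0000

∂f₁/∂x₁ = -2·x₂^2 + 3.
At (-2, 2) this is -5.0000.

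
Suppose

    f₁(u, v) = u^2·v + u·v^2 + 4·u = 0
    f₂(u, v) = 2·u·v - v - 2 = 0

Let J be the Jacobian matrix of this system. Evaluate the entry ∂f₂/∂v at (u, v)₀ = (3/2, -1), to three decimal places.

∂f₂/∂v = 2·u - 1.
At (3/2, -1) this is 2.000.

2.000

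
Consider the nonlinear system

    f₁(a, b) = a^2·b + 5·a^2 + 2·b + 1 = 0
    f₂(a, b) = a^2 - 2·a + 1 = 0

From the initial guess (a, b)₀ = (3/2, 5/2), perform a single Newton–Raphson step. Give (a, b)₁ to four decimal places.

At (3/2, 5/2): F = (22.8750, 0.2500).
Jacobian J = [[2·a·b + 10·a, a^2 + 2], [2·a - 2, 0]].
At the point, J = [[22.5000, 4.2500], [1.0000, 0.0000]] (det J = -4.2500).
Solving J·Δ = −F gives Δ = (-0.2500, -4.0588).
Then the next iterate is (a, b)₁ = (1.2500, -1.5588).

(1.2500, -1.5588)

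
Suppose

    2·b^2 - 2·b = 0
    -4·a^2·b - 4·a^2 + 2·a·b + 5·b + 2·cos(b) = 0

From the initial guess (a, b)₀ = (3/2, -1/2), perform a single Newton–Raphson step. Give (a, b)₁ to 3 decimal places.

(0.534, -0.125)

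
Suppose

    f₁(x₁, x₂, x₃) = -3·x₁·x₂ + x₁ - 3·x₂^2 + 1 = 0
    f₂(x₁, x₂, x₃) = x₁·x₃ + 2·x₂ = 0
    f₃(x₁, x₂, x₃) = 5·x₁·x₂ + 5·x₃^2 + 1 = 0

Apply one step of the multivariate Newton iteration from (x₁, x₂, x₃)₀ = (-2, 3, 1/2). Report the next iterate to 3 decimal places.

(-1.434, 1.789, 1.931)

At (-2, 3, 1/2): F = (-10.000, 5.000, -27.750).
Jacobian J = [[-3·x₂ + 1, -3·x₁ - 6·x₂, 0], [x₃, 2, x₁], [5·x₂, 5·x₁, 10·x₃]].
At the point, J = [[-8.000, -12.000, 0.000], [0.500, 2.000, -2.000], [15.000, -10.000, 5.000]] (det J = 470.000).
Solving J·Δ = −F gives Δ = (0.566, -1.211, 1.431).
Then the next iterate is (x₁, x₂, x₃)₁ = (-1.434, 1.789, 1.931).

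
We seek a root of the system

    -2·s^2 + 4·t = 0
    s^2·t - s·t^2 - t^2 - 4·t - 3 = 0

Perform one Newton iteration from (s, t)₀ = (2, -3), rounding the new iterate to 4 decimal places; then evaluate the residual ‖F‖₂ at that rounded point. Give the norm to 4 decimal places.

At (2, -3): F = (-20.0000, -30.0000).
Jacobian J = [[-4·s, 4], [2·s·t - t^2, s^2 - 2·s·t - 2·t - 4]].
At the point, J = [[-8.0000, 4.0000], [-21.0000, 18.0000]] (det J = -60.0000).
Solving J·Δ = −F gives Δ = (-4.0000, -3.0000).
Then the next iterate is (s, t)₁ = (-2.0000, -6.0000).
Re-evaluating at (-2.0000, -6.0000): F = (-32.0000, 33.0000), so ‖F‖₂ = 45.9674.

45.9674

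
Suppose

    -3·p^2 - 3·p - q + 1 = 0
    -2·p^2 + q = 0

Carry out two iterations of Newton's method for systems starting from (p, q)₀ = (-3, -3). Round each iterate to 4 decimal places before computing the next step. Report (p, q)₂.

At (-3, -3): F = (-14.0000, -21.0000).
Jacobian J = [[-6·p - 3, -1], [-4·p, 1]].
At the point, J = [[15.0000, -1.0000], [12.0000, 1.0000]] (det J = 27.0000).
Solving J·Δ = −F gives Δ = (1.2963, 5.4444).
Then the next iterate is (p, q)₁ = (-1.7037, 2.4444).
Round to (-1.7037, 2.4444) and repeat: F = (-5.041081, -3.360787), J = [[7.2222, -1.0000], [6.8148, 1.0000]].
Δ = (0.5986, -0.7182), so (p, q)₂ = (-1.1051, 1.7262).

(-1.1051, 1.7262)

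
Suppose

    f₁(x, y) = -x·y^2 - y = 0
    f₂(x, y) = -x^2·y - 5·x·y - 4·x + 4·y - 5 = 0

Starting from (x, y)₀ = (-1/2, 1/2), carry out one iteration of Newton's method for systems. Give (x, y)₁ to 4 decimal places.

(-1.0000, 0.0000)

At (-1/2, 1/2): F = (-0.3750, 0.1250).
Jacobian J = [[-y^2, -2·x·y - 1], [-2·x·y - 5·y - 4, -x^2 - 5·x + 4]].
At the point, J = [[-0.2500, -0.5000], [-6.0000, 6.2500]] (det J = -4.5625).
Solving J·Δ = −F gives Δ = (-0.5000, -0.5000).
Then the next iterate is (x, y)₁ = (-1.0000, 0.0000).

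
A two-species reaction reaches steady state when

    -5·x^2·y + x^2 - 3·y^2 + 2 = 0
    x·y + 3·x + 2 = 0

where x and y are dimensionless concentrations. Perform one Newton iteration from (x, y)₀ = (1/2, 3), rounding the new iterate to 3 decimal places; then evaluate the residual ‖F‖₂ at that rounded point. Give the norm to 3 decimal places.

11.476

At (1/2, 3): F = (-28.500, 5.000).
Jacobian J = [[-10·x·y + 2·x, -5·x^2 - 6·y], [y + 3, x]].
At the point, J = [[-14.000, -19.250], [6.000, 0.500]] (det J = 108.500).
Solving J·Δ = −F gives Δ = (-0.756, -0.931).
Then the next iterate is (x, y)₁ = (-0.256, 2.069).
Re-evaluating at (-0.256, 2.069): F = (-11.45472, 0.70234), so ‖F‖₂ = 11.476.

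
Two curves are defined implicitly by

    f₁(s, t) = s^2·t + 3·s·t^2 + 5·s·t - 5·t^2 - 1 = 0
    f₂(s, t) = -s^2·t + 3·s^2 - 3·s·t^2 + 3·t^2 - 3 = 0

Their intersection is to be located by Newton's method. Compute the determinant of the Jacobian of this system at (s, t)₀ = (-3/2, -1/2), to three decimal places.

50.250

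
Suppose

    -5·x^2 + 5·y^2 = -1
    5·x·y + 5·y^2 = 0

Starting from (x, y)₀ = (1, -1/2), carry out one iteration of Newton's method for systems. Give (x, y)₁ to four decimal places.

(0.5000, -0.0500)

At (1, -1/2): F = (-2.7500, -1.2500).
Jacobian J = [[-10·x, 10·y], [5·y, 5·x + 10·y]].
At the point, J = [[-10.0000, -5.0000], [-2.5000, 0.0000]] (det J = -12.5000).
Solving J·Δ = −F gives Δ = (-0.5000, 0.4500).
Then the next iterate is (x, y)₁ = (0.5000, -0.0500).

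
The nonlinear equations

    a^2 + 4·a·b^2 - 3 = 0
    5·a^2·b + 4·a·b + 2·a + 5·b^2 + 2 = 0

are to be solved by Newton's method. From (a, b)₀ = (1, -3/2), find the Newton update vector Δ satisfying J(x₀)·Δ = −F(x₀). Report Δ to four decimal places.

(-0.0714, 0.5179)

At (1, -3/2): F = (7.0000, 1.7500).
Jacobian J = [[2·a + 4·b^2, 8·a·b], [10·a·b + 4·b + 2, 5·a^2 + 4·a + 10·b]].
At the point, J = [[11.0000, -12.0000], [-19.0000, -6.0000]] (det J = -294.0000).
Solving J·Δ = −F gives Δ = (-0.0714, 0.5179).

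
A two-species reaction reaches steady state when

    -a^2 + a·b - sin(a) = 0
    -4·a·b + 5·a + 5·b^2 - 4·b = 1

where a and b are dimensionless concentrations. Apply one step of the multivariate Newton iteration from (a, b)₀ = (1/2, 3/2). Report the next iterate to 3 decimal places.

At (1/2, 3/2): F = (0.02057, 3.750).
Jacobian J = [[-2·a + b - cos(a), a], [-4·b + 5, -4·a + 10·b - 4]].
At the point, J = [[-0.37758, 0.500], [-1.000, 9.000]] (det J = -2.89824).
Solving J·Δ = −F gives Δ = (-0.583, -0.481).
Then the next iterate is (a, b)₁ = (-0.083, 1.019).

(-0.083, 1.019)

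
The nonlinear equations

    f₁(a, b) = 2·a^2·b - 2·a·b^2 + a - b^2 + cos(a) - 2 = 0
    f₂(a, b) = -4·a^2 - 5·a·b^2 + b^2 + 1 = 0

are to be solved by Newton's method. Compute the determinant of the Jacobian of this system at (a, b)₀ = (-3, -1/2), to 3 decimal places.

J = [[4·a·b - 2·b^2 - sin(a) + 1, 2·a^2 - 4·a·b - 2·b], [-8·a - 5·b^2, -10·a·b + 2·b]].
At the point, J = [[6.64112, 13.000], [22.750, -16.000]].
det J = -402.008.

-402.008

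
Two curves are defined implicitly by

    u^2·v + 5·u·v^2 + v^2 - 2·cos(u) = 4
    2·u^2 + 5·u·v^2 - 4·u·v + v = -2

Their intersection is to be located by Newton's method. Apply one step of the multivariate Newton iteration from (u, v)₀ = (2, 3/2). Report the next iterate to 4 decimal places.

(-1.4759, 2.5459)

At (2, 3/2): F = (27.582294, 22.0000).
Jacobian J = [[2·u·v + 5·v^2 + 2·sin(u), u^2 + 10·u·v + 2·v], [4·u + 5·v^2 - 4·v, 10·u·v - 4·u + 1]].
At the point, J = [[19.068595, 37.0000], [13.2500, 23.0000]] (det J = -51.672318).
Solving J·Δ = −F gives Δ = (-3.4759, 1.0459).
Then the next iterate is (u, v)₁ = (-1.4759, 2.5459).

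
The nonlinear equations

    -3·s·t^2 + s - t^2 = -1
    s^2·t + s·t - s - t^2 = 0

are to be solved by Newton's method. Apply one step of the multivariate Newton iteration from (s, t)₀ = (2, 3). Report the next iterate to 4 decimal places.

(1.5000, 1.8810)

At (2, 3): F = (-60.0000, 7.0000).
Jacobian J = [[-3·t^2 + 1, -6·s·t - 2·t], [2·s·t + t - 1, s^2 + s - 2·t]].
At the point, J = [[-26.0000, -42.0000], [14.0000, 0.0000]] (det J = 588.0000).
Solving J·Δ = −F gives Δ = (-0.5000, -1.1190).
Then the next iterate is (s, t)₁ = (1.5000, 1.8810).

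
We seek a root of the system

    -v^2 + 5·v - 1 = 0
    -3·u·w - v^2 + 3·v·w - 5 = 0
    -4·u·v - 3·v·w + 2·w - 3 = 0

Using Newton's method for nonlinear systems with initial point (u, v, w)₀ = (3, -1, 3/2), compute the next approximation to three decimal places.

At (3, -1, 3/2): F = (-7.000, -24.000, 16.500).
Jacobian J = [[0, -2·v + 5, 0], [-3·w, -2·v + 3·w, -3·u + 3·v], [-4·v, -4·u - 3·w, -3·v + 2]].
At the point, J = [[0.000, 7.000, 0.000], [-4.500, 6.500, -12.000], [4.000, -16.500, 5.000]] (det J = -178.500).
Solving J·Δ = −F gives Δ = (3.431, 1.000, -2.745).
Then the next iterate is (u, v, w)₁ = (6.431, 0.000, -1.245).

(6.431, 0.000, -1.245)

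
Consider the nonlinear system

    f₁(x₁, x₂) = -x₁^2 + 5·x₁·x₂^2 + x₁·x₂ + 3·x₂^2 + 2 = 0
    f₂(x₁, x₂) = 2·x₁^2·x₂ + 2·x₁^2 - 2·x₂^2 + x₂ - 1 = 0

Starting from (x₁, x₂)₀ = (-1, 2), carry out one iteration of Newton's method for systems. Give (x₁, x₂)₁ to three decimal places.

(-0.842, 1.421)

At (-1, 2): F = (-9.000, -1.000).
Jacobian J = [[-2·x₁ + 5·x₂^2 + x₂, 10·x₁·x₂ + x₁ + 6·x₂], [4·x₁·x₂ + 4·x₁, 2·x₁^2 - 4·x₂ + 1]].
At the point, J = [[24.000, -9.000], [-12.000, -5.000]] (det J = -228.000).
Solving J·Δ = −F gives Δ = (0.158, -0.579).
Then the next iterate is (x₁, x₂)₁ = (-0.842, 1.421).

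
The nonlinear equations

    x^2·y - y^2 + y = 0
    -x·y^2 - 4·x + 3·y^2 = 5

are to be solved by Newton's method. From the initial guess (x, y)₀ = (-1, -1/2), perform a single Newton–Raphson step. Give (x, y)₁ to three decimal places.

(-1.571, 0.107)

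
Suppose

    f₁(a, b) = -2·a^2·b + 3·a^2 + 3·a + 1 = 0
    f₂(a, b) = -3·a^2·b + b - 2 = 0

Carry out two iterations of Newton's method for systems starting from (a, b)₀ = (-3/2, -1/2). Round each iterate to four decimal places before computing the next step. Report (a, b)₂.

(-1.2671, 3.1445)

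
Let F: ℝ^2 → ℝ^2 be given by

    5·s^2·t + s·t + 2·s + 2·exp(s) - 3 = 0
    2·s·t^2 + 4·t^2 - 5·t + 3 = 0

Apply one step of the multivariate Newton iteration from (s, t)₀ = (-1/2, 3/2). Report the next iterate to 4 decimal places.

(-1.0739, 1.5832)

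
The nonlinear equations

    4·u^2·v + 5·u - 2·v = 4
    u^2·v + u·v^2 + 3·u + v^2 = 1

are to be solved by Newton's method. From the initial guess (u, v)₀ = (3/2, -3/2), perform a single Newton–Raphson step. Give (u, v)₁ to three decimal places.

At (3/2, -3/2): F = (-7.000, 5.750).
Jacobian J = [[8·u·v + 5, 4·u^2 - 2], [2·u·v + v^2 + 3, u^2 + 2·u·v + 2·v]].
At the point, J = [[-13.000, 7.000], [0.750, -5.250]] (det J = 63.000).
Solving J·Δ = −F gives Δ = (0.056, 1.103).
Then the next iterate is (u, v)₁ = (1.556, -0.397).

(1.556, -0.397)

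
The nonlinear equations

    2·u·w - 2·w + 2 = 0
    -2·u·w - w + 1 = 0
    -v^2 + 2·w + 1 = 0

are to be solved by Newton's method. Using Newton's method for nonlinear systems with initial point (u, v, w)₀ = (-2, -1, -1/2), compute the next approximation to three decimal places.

(-6.000, -2.000, 1.000)

At (-2, -1, -1/2): F = (5.000, -0.500, -1.000).
Jacobian J = [[2·w, 0, 2·u - 2], [-2·w, 0, -2·u - 1], [0, -2·v, 2]].
At the point, J = [[-1.000, 0.000, -6.000], [1.000, 0.000, 3.000], [0.000, 2.000, 2.000]] (det J = -6.000).
Solving J·Δ = −F gives Δ = (-4.000, -1.000, 1.500).
Then the next iterate is (u, v, w)₁ = (-6.000, -2.000, 1.000).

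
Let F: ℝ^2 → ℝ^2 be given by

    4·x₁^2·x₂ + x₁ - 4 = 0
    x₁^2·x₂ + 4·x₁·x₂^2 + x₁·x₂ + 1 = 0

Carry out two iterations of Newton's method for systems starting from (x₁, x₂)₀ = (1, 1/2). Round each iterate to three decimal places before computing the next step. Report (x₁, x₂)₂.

At (1, 1/2): F = (-1.000, 3.000).
Jacobian J = [[8·x₁·x₂ + 1, 4·x₁^2], [2·x₁·x₂ + 4·x₂^2 + x₂, x₁^2 + 8·x₁·x₂ + x₁]].
At the point, J = [[5.000, 4.000], [2.500, 6.000]] (det J = 20.000).
Solving J·Δ = −F gives Δ = (0.900, -0.875).
Then the next iterate is (x₁, x₂)₁ = (1.900, -0.375).
Round to (1.900, -0.375) and repeat: F = (-7.515, 0.00250), J = [[-4.700, 14.440], [-1.23750, -0.190]].
Δ = (-0.074, 0.496), so (x₁, x₂)₂ = (1.826, 0.121).

(1.826, 0.121)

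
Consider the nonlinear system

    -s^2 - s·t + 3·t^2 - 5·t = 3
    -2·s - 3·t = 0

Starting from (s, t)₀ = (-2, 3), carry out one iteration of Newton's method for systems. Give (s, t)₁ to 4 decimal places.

(-3.5556, 2.3704)

At (-2, 3): F = (11.0000, -5.0000).
Jacobian J = [[-2·s - t, -s + 6·t - 5], [-2, -3]].
At the point, J = [[1.0000, 15.0000], [-2.0000, -3.0000]] (det J = 27.0000).
Solving J·Δ = −F gives Δ = (-1.5556, -0.6296).
Then the next iterate is (s, t)₁ = (-3.5556, 2.3704).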